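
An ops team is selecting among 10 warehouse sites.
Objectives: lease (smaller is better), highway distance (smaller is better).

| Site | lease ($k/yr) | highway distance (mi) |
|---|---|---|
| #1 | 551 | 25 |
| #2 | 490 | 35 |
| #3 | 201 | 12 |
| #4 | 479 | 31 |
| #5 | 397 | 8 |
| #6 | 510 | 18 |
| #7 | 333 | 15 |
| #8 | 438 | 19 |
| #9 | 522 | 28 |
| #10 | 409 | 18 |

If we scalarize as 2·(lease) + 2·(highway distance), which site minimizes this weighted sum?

#3

#1: 2·551 + 2·25 = 1152
#2: 2·490 + 2·35 = 1050
#3: 2·201 + 2·12 = 426
#4: 2·479 + 2·31 = 1020
#5: 2·397 + 2·8 = 810
#6: 2·510 + 2·18 = 1056
#7: 2·333 + 2·15 = 696
#8: 2·438 + 2·19 = 914
#9: 2·522 + 2·28 = 1100
#10: 2·409 + 2·18 = 854
Lowest: #3 at 426.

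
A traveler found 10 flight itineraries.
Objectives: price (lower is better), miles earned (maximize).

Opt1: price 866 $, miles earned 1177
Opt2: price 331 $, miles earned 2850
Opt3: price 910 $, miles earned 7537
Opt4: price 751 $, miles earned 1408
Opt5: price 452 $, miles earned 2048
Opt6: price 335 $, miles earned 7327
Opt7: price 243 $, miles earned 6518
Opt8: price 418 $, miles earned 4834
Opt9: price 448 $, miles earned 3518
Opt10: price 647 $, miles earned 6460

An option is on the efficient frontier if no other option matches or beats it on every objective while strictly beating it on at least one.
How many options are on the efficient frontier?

Opt1: dominated by Opt2 (price 331≤866, miles earned 2850≥1177).
Opt2: dominated by Opt7 (price 243≤331, miles earned 6518≥2850).
Opt3: not dominated (best miles earned).
Opt4: dominated by Opt2 (price 331≤751, miles earned 2850≥1408).
Opt5: dominated by Opt2 (price 331≤452, miles earned 2850≥2048).
Opt6: not dominated.
Opt7: not dominated (best price).
Opt8: dominated by Opt6 (price 335≤418, miles earned 7327≥4834).
Opt9: dominated by Opt6 (price 335≤448, miles earned 7327≥3518).
Opt10: dominated by Opt6 (price 335≤647, miles earned 7327≥6460).
Pareto-optimal: Opt3, Opt6, Opt7 → 3.

3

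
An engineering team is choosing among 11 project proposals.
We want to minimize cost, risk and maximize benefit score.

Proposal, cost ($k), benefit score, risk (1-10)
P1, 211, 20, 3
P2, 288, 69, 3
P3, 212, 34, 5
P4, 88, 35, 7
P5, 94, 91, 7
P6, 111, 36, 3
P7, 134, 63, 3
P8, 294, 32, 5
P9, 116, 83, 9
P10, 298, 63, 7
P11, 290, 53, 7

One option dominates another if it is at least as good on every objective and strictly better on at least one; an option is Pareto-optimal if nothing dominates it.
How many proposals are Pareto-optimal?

P1: dominated by P6 (cost 111≤211, benefit score 36≥20, risk 3≤3).
P2: not dominated.
P3: dominated by P6 (cost 111≤212, benefit score 36≥34, risk 3≤5).
P4: not dominated (best cost).
P5: not dominated (best benefit score).
P6: not dominated.
P7: not dominated.
P8: dominated by P2 (cost 288≤294, benefit score 69≥32, risk 3≤5).
P9: dominated by P5 (cost 94≤116, benefit score 91≥83, risk 7≤9).
P10: dominated by P2 (cost 288≤298, benefit score 69≥63, risk 3≤7).
P11: dominated by P2 (cost 288≤290, benefit score 69≥53, risk 3≤7).
Pareto-optimal: P2, P4, P5, P6, P7 → 5.

5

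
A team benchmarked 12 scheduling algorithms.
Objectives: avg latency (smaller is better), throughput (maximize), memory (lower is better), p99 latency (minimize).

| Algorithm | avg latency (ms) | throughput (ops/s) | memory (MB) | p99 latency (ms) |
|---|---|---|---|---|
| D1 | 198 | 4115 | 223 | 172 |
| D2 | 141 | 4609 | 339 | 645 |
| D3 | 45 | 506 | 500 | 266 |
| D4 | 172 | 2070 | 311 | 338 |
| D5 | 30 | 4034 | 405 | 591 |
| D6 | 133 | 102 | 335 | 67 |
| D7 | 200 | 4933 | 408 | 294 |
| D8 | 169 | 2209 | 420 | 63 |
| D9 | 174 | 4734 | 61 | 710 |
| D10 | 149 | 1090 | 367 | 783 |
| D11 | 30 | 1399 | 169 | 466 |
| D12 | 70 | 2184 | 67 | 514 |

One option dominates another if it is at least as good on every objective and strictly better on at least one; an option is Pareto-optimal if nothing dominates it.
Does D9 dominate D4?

D9 vs D4: D9 is worse on avg latency (174 vs 172), so it does not dominate D4.

No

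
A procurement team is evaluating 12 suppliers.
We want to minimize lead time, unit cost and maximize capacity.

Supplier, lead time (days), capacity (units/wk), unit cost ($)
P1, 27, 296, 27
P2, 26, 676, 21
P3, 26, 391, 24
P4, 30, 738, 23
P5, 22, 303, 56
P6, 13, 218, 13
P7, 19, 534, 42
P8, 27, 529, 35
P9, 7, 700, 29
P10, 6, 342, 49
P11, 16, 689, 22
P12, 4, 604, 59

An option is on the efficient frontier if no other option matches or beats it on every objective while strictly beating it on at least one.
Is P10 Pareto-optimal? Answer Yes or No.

P1: worse on lead time (27 vs 6).
P2: worse on lead time (26 vs 6).
P3: worse on lead time (26 vs 6).
P4: worse on lead time (30 vs 6).
P5: worse on lead time (22 vs 6).
P6: worse on lead time (13 vs 6).
P7: worse on lead time (19 vs 6).
P8: worse on lead time (27 vs 6).
P9: worse on lead time (7 vs 6).
P11: worse on lead time (16 vs 6).
P12: worse on unit cost (59 vs 49).
No option is at least as good as P10 on every objective and strictly better on one.

Yes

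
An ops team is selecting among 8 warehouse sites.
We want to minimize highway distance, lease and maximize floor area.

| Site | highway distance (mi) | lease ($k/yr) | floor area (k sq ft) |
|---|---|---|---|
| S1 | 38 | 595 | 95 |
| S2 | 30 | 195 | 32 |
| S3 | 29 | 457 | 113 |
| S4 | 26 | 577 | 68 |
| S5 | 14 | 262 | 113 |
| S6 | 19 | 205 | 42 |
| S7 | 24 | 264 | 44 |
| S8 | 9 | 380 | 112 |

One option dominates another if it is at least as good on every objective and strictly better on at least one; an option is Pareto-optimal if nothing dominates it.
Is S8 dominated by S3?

No

S3 vs S8: S3 is worse on highway distance (29 vs 9), so it does not dominate S8.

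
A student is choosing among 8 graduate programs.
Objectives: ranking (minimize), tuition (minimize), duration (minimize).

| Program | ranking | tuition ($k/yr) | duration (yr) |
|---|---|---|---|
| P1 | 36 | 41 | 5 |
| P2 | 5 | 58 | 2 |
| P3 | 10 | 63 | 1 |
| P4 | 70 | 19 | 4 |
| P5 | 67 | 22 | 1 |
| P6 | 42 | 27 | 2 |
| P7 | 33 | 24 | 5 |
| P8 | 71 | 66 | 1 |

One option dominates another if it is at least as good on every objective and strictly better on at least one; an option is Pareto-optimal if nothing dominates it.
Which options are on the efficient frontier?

P2, P3, P4, P5, P6, P7

P1: dominated by P7 (ranking 33≤36, tuition 24≤41, duration 5≤5).
P2: not dominated (best ranking).
P3: not dominated.
P4: not dominated (best tuition).
P5: not dominated.
P6: not dominated.
P7: not dominated.
P8: dominated by P3 (ranking 10≤71, tuition 63≤66, duration 1≤1).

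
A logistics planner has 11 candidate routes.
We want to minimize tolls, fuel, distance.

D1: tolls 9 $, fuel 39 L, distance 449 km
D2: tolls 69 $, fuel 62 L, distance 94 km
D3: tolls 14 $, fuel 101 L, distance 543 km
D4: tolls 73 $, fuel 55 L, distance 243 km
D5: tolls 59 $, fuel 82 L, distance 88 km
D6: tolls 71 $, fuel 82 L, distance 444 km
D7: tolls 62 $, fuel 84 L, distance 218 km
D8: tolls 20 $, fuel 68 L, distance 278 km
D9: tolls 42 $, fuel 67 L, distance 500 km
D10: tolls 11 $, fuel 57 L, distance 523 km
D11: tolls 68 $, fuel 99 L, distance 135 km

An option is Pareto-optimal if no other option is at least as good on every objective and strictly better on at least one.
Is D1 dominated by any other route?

D2: worse on tolls (69 vs 9).
D3: worse on tolls (14 vs 9).
D4: worse on tolls (73 vs 9).
D5: worse on tolls (59 vs 9).
D6: worse on tolls (71 vs 9).
D7: worse on tolls (62 vs 9).
D8: worse on tolls (20 vs 9).
D9: worse on tolls (42 vs 9).
D10: worse on tolls (11 vs 9).
D11: worse on tolls (68 vs 9).
No option is at least as good as D1 on every objective and strictly better on one.

No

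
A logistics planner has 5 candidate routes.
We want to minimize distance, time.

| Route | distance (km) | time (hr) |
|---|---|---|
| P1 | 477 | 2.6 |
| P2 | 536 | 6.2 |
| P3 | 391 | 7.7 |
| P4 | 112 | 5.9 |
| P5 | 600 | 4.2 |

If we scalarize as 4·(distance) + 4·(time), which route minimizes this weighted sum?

P4

P1: 4·477 + 4·2.6 = 1918.4
P2: 4·536 + 4·6.2 = 2168.8
P3: 4·391 + 4·7.7 = 1594.8
P4: 4·112 + 4·5.9 = 471.6
P5: 4·600 + 4·4.2 = 2416.8
Lowest: P4 at 471.6.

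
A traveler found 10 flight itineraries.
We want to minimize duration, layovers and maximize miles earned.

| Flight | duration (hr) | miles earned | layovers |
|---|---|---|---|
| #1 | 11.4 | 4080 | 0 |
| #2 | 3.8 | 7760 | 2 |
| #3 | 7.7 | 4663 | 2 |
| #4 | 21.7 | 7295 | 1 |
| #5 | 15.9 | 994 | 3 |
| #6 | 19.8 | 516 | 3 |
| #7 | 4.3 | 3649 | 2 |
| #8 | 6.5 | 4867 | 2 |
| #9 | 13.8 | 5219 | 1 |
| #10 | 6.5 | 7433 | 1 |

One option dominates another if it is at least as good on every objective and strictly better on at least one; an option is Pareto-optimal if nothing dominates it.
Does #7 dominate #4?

#7 vs #4: #7 is worse on miles earned (3649 vs 7295), so it does not dominate #4.

No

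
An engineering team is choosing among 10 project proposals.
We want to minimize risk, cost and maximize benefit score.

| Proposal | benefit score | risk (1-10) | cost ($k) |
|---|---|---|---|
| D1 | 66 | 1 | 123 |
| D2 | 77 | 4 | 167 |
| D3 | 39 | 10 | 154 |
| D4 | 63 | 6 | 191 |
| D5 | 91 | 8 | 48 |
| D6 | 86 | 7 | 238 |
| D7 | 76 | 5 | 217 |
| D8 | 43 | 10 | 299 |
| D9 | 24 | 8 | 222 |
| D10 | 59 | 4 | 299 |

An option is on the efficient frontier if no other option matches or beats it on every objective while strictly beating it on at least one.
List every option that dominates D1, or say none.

D2: worse on risk (4 vs 1).
D3: worse on benefit score (39 vs 66).
D4: worse on benefit score (63 vs 66).
D5: worse on risk (8 vs 1).
D6: worse on risk (7 vs 1).
D7: worse on risk (5 vs 1).
D8: worse on benefit score (43 vs 66).
D9: worse on benefit score (24 vs 66).
D10: worse on benefit score (59 vs 66).
No option dominates D1.

none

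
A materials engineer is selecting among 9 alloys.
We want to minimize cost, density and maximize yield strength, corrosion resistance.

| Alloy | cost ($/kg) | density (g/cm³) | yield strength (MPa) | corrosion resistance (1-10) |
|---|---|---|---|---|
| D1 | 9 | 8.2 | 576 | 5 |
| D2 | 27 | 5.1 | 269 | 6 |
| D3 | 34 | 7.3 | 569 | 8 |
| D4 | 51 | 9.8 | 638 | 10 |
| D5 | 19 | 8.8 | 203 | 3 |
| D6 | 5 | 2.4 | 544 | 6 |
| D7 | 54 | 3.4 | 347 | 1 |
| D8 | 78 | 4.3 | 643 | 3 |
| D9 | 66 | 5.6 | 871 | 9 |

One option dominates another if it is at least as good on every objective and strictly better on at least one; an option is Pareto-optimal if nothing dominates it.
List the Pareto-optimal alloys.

D1: not dominated.
D2: dominated by D6 (cost 5≤27, density 2.4≤5.1, yield strength 544≥269, corrosion resistance 6≥6).
D3: not dominated.
D4: not dominated (best corrosion resistance).
D5: dominated by D1 (cost 9≤19, density 8.2≤8.8, yield strength 576≥203, corrosion resistance 5≥3).
D6: not dominated (best cost).
D7: dominated by D6 (cost 5≤54, density 2.4≤3.4, yield strength 544≥347, corrosion resistance 6≥1).
D8: not dominated.
D9: not dominated (best yield strength).

D1, D3, D4, D6, D8, D9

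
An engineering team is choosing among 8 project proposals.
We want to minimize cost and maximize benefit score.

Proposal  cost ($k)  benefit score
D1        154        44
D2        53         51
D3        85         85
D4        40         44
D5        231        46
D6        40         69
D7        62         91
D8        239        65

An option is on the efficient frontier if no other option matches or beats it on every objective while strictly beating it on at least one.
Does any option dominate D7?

No

D1: worse on cost (154 vs 62).
D2: worse on benefit score (51 vs 91).
D3: worse on cost (85 vs 62).
D4: worse on benefit score (44 vs 91).
D5: worse on cost (231 vs 62).
D6: worse on benefit score (69 vs 91).
D8: worse on cost (239 vs 62).
No option is at least as good as D7 on every objective and strictly better on one.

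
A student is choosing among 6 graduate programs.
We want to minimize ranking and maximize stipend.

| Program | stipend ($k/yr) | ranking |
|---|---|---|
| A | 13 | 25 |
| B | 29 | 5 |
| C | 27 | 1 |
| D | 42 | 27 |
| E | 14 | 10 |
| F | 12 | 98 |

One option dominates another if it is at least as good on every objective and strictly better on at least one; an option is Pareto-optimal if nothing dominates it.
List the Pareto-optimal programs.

A: dominated by B (stipend 29≥13, ranking 5≤25).
B: not dominated.
C: not dominated (best ranking).
D: not dominated (best stipend).
E: dominated by B (stipend 29≥14, ranking 5≤10).
F: dominated by A (stipend 13≥12, ranking 25≤98).

B, C, D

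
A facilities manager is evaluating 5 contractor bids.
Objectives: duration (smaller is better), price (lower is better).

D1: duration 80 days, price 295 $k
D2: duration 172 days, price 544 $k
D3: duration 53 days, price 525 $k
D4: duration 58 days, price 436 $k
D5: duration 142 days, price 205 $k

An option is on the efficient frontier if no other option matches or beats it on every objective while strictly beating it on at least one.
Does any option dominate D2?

Yes

D1 vs D2: duration 80≤172, price 295≤544 — D1 is at least as good on every objective and strictly better on at least one, so D1 dominates D2.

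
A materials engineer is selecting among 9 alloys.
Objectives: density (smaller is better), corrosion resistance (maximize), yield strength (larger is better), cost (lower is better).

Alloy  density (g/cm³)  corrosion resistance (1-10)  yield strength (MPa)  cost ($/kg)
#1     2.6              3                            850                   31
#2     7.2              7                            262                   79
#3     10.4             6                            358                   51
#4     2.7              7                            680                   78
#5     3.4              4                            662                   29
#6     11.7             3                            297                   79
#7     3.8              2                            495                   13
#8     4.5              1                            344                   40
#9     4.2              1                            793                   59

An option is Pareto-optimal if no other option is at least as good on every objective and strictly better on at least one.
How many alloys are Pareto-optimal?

#1: not dominated (best density).
#2: dominated by #4 (density 2.7≤7.2, corrosion resistance 7≥7, yield strength 680≥262, cost 78≤79).
#3: not dominated.
#4: not dominated.
#5: not dominated.
#6: dominated by #1 (density 2.6≤11.7, corrosion resistance 3≥3, yield strength 850≥297, cost 31≤79).
#7: not dominated (best cost).
#8: dominated by #1 (density 2.6≤4.5, corrosion resistance 3≥1, yield strength 850≥344, cost 31≤40).
#9: dominated by #1 (density 2.6≤4.2, corrosion resistance 3≥1, yield strength 850≥793, cost 31≤59).
Pareto-optimal: #1, #3, #4, #5, #7 → 5.

5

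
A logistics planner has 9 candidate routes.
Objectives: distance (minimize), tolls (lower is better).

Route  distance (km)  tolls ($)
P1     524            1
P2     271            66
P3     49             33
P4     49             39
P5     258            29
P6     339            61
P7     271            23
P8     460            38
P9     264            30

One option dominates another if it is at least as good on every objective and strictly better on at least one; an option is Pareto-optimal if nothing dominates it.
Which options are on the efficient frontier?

P1, P3, P5, P7

P1: not dominated (best tolls).
P2: dominated by P3 (distance 49≤271, tolls 33≤66).
P3: not dominated.
P4: dominated by P3 (distance 49≤49, tolls 33≤39).
P5: not dominated.
P6: dominated by P3 (distance 49≤339, tolls 33≤61).
P7: not dominated.
P8: dominated by P3 (distance 49≤460, tolls 33≤38).
P9: dominated by P5 (distance 258≤264, tolls 29≤30).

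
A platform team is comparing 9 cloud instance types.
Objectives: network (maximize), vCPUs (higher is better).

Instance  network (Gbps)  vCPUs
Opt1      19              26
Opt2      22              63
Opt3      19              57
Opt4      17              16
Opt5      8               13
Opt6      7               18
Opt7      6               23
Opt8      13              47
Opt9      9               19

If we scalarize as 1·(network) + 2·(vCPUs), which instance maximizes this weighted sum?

Opt2

Opt1: 1·19 + 2·26 = 71
Opt2: 1·22 + 2·63 = 148
Opt3: 1·19 + 2·57 = 133
Opt4: 1·17 + 2·16 = 49
Opt5: 1·8 + 2·13 = 34
Opt6: 1·7 + 2·18 = 43
Opt7: 1·6 + 2·23 = 52
Opt8: 1·13 + 2·47 = 107
Opt9: 1·9 + 2·19 = 47
Highest: Opt2 at 148.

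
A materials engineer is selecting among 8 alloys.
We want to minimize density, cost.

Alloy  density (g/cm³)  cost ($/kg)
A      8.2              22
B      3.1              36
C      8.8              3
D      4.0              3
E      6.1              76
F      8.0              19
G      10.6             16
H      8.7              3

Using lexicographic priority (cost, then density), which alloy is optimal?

First minimize cost: best is 3, kept {C, D, H}.
Then minimize density: best is 4.0, kept {D}.

D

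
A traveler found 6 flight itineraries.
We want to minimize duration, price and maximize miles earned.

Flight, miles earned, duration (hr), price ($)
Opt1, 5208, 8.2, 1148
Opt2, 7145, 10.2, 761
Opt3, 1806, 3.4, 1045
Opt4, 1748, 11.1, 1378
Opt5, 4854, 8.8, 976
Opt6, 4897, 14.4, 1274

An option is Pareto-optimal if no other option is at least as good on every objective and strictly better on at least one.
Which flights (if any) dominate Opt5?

none

Opt1: worse on price (1148 vs 976).
Opt2: worse on duration (10.2 vs 8.8).
Opt3: worse on miles earned (1806 vs 4854).
Opt4: worse on miles earned (1748 vs 4854).
Opt6: worse on duration (14.4 vs 8.8).
No option dominates Opt5.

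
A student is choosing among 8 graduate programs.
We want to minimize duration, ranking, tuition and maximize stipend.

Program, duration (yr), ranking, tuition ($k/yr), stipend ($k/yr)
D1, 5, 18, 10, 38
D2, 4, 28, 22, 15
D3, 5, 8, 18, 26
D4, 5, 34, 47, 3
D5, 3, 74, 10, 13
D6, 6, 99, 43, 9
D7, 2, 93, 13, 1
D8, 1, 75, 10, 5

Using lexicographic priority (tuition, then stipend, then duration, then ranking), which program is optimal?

D1

First minimize tuition: best is 10, kept {D1, D5, D8}.
Then maximize stipend: best is 38, kept {D1}.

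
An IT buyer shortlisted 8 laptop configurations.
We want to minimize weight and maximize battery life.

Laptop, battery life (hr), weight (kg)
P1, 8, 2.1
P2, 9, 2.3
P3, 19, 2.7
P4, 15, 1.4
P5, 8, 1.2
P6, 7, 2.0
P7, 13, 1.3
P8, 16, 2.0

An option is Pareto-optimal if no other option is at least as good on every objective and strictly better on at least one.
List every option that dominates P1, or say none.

P4, P5, P7, P8

P4: battery life 15≥8, weight 1.4≤2.1 — dominates P1.
P5: battery life 8≥8, weight 1.2≤2.1 — dominates P1.
P7: battery life 13≥8, weight 1.3≤2.1 — dominates P1.
P8: battery life 16≥8, weight 2.0≤2.1 — dominates P1.
Others (P2, P3, P6) are each worse than P1 on at least one objective.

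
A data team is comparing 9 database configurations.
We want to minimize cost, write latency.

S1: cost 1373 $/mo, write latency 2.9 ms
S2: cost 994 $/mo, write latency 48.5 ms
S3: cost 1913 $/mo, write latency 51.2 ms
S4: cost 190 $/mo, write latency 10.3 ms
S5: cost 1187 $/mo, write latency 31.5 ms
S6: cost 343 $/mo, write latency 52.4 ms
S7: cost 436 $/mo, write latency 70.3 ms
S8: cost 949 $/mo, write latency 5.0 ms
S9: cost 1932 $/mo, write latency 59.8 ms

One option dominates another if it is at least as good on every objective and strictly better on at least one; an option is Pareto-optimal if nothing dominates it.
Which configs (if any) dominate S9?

S1: cost 1373≤1932, write latency 2.9≤59.8 — dominates S9.
S2: cost 994≤1932, write latency 48.5≤59.8 — dominates S9.
S3: cost 1913≤1932, write latency 51.2≤59.8 — dominates S9.
S4: cost 190≤1932, write latency 10.3≤59.8 — dominates S9.
S5: cost 1187≤1932, write latency 31.5≤59.8 — dominates S9.
S6: cost 343≤1932, write latency 52.4≤59.8 — dominates S9.
S8: cost 949≤1932, write latency 5.0≤59.8 — dominates S9.
Others (S7) are each worse than S9 on at least one objective.

S1, S2, S3, S4, S5, S6, S8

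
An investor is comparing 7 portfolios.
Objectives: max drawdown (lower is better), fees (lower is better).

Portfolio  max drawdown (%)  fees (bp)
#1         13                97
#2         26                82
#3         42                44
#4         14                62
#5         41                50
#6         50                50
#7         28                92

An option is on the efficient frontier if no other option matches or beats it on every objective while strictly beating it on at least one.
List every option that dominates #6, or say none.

#3, #5

#3: max drawdown 42≤50, fees 44≤50 — dominates #6.
#5: max drawdown 41≤50, fees 50≤50 — dominates #6.
Others (#1, #2, #4, #7) are each worse than #6 on at least one objective.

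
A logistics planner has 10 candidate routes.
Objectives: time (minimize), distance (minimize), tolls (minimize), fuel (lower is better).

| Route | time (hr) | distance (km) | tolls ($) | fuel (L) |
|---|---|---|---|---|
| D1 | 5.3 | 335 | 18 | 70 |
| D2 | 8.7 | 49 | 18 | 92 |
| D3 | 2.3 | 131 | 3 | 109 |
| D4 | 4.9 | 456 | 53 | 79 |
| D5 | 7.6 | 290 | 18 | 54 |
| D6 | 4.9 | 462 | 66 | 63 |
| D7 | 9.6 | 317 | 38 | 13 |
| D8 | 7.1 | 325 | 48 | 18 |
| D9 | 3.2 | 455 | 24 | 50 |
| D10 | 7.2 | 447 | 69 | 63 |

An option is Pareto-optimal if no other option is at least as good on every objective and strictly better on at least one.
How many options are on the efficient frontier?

7

D1: not dominated.
D2: not dominated (best distance).
D3: not dominated (best time).
D4: dominated by D9 (time 3.2≤4.9, distance 455≤456, tolls 24≤53, fuel 50≤79).
D5: not dominated.
D6: dominated by D9 (time 3.2≤4.9, distance 455≤462, tolls 24≤66, fuel 50≤63).
D7: not dominated (best fuel).
D8: not dominated.
D9: not dominated.
D10: dominated by D8 (time 7.1≤7.2, distance 325≤447, tolls 48≤69, fuel 18≤63).
Pareto-optimal: D1, D2, D3, D5, D7, D8, D9 → 7.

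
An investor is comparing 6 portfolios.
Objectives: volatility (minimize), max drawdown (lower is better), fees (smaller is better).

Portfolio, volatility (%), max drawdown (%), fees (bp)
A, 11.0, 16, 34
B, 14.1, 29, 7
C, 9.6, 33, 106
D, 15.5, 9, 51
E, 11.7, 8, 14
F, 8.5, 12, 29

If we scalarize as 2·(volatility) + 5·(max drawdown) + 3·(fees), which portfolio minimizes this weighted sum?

A: 2·11.0 + 5·16 + 3·34 = 204.0
B: 2·14.1 + 5·29 + 3·7 = 194.2
C: 2·9.6 + 5·33 + 3·106 = 502.2
D: 2·15.5 + 5·9 + 3·51 = 229.0
E: 2·11.7 + 5·8 + 3·14 = 105.4
F: 2·8.5 + 5·12 + 3·29 = 164.0
Lowest: E at 105.4.

E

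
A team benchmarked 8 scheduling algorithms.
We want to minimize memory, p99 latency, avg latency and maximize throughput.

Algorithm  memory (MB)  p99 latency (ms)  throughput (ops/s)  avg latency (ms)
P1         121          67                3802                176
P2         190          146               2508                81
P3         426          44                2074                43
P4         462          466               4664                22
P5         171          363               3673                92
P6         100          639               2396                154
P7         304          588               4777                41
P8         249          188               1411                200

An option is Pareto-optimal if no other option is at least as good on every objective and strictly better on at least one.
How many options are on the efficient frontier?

7

P1: not dominated.
P2: not dominated.
P3: not dominated (best p99 latency).
P4: not dominated (best avg latency).
P5: not dominated.
P6: not dominated (best memory).
P7: not dominated (best throughput).
P8: dominated by P1 (memory 121≤249, p99 latency 67≤188, throughput 3802≥1411, avg latency 176≤200).
Pareto-optimal: P1, P2, P3, P4, P5, P6, P7 → 7.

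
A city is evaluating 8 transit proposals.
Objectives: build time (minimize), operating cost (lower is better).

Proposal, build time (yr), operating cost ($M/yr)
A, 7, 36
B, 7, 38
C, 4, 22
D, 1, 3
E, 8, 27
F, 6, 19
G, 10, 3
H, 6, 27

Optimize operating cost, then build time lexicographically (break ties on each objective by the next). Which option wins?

D

First minimize operating cost: best is 3, kept {D, G}.
Then minimize build time: best is 1, kept {D}.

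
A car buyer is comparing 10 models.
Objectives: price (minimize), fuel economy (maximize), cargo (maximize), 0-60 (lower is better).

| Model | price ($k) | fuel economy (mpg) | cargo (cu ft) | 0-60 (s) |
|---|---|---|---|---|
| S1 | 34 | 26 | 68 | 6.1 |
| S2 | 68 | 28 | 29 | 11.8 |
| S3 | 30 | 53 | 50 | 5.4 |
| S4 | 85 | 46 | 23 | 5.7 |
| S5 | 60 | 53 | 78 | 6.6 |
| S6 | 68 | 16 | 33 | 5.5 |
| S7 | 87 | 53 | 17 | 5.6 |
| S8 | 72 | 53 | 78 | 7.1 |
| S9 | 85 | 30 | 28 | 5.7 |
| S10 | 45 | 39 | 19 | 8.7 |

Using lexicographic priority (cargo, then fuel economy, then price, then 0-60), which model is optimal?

S5

First maximize cargo: best is 78, kept {S5, S8}.
Then maximize fuel economy: best is 53, kept {S5, S8}.
Then minimize price: best is 60, kept {S5}.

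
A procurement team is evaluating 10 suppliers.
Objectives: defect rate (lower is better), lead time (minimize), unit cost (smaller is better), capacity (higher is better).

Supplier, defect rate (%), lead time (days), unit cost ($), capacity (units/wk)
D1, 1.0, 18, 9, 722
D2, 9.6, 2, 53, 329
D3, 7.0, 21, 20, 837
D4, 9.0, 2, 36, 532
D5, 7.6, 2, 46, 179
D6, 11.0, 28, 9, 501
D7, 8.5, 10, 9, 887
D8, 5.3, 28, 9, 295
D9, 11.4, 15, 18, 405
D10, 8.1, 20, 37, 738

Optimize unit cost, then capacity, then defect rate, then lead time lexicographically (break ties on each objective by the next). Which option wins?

First minimize unit cost: best is 9, kept {D1, D6, D7, D8}.
Then maximize capacity: best is 887, kept {D7}.

D7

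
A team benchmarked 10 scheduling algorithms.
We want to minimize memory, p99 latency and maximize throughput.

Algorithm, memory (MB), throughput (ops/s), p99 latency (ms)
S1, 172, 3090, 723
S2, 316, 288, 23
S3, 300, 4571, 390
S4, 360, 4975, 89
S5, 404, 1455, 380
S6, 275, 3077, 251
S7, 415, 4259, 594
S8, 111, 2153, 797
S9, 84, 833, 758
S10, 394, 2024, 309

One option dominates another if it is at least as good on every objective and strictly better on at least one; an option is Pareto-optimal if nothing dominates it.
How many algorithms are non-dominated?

S1: not dominated.
S2: not dominated (best p99 latency).
S3: not dominated.
S4: not dominated (best throughput).
S5: dominated by S4 (memory 360≤404, throughput 4975≥1455, p99 latency 89≤380).
S6: not dominated.
S7: dominated by S3 (memory 300≤415, throughput 4571≥4259, p99 latency 390≤594).
S8: not dominated.
S9: not dominated (best memory).
S10: dominated by S4 (memory 360≤394, throughput 4975≥2024, p99 latency 89≤309).
Pareto-optimal: S1, S2, S3, S4, S6, S8, S9 → 7.

7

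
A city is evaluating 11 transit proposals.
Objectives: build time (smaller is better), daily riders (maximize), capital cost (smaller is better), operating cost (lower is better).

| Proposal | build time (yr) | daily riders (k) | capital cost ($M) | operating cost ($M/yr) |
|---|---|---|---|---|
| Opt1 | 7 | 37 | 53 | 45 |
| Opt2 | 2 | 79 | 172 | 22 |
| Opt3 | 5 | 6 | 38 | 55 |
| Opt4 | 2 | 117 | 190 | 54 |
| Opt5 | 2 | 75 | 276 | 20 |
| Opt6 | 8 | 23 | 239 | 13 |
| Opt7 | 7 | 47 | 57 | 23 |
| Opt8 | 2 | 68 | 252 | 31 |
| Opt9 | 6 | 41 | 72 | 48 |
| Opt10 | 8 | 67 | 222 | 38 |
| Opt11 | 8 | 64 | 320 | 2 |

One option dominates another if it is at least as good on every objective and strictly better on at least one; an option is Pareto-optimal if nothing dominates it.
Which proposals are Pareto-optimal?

Opt1, Opt2, Opt3, Opt4, Opt5, Opt6, Opt7, Opt9, Opt11

Opt1: not dominated.
Opt2: not dominated.
Opt3: not dominated (best capital cost).
Opt4: not dominated (best daily riders).
Opt5: not dominated.
Opt6: not dominated.
Opt7: not dominated.
Opt8: dominated by Opt2 (build time 2≤2, daily riders 79≥68, capital cost 172≤252, operating cost 22≤31).
Opt9: not dominated.
Opt10: dominated by Opt2 (build time 2≤8, daily riders 79≥67, capital cost 172≤222, operating cost 22≤38).
Opt11: not dominated (best operating cost).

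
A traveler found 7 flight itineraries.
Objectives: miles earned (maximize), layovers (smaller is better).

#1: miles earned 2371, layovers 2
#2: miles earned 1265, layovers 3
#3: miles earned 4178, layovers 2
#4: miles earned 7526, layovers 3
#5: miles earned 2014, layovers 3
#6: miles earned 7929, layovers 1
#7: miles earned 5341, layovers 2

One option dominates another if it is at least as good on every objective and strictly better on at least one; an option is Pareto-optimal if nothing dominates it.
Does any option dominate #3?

#6 vs #3: miles earned 7929≥4178, layovers 1≤2 — #6 is at least as good on every objective and strictly better on at least one, so #6 dominates #3.

Yes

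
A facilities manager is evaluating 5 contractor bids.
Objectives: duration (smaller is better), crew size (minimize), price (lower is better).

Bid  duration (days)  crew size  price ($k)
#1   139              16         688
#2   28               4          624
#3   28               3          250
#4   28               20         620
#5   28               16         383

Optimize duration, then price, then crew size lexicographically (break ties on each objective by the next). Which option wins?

#3

First minimize duration: best is 28, kept {#2, #3, #4, #5}.
Then minimize price: best is 250, kept {#3}.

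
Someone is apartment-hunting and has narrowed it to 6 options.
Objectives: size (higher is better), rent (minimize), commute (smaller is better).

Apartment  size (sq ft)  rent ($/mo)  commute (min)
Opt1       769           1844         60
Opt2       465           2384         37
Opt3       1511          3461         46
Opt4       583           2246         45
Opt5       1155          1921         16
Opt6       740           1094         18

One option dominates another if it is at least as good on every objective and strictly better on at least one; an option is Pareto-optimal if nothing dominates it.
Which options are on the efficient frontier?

Opt1: not dominated.
Opt2: dominated by Opt5 (size 1155≥465, rent 1921≤2384, commute 16≤37).
Opt3: not dominated (best size).
Opt4: dominated by Opt5 (size 1155≥583, rent 1921≤2246, commute 16≤45).
Opt5: not dominated (best commute).
Opt6: not dominated (best rent).

Opt1, Opt3, Opt5, Opt6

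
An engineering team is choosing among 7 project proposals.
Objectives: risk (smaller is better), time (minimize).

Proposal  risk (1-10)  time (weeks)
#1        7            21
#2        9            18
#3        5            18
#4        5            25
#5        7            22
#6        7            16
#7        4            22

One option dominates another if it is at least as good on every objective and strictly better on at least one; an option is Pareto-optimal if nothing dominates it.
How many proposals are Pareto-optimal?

#1: dominated by #3 (risk 5≤7, time 18≤21).
#2: dominated by #3 (risk 5≤9, time 18≤18).
#3: not dominated.
#4: dominated by #3 (risk 5≤5, time 18≤25).
#5: dominated by #1 (risk 7≤7, time 21≤22).
#6: not dominated (best time).
#7: not dominated (best risk).
Pareto-optimal: #3, #6, #7 → 3.

3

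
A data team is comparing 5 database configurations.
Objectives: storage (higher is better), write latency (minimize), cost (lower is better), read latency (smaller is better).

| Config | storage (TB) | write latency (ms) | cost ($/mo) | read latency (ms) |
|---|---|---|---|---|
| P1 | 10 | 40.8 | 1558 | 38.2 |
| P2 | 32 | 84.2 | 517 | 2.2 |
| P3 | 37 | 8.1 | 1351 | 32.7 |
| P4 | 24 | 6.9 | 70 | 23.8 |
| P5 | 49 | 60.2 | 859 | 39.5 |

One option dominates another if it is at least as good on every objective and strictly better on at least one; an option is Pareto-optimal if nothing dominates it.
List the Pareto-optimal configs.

P1: dominated by P3 (storage 37≥10, write latency 8.1≤40.8, cost 1351≤1558, read latency 32.7≤38.2).
P2: not dominated (best read latency).
P3: not dominated.
P4: not dominated (best write latency).
P5: not dominated (best storage).

P2, P3, P4, P5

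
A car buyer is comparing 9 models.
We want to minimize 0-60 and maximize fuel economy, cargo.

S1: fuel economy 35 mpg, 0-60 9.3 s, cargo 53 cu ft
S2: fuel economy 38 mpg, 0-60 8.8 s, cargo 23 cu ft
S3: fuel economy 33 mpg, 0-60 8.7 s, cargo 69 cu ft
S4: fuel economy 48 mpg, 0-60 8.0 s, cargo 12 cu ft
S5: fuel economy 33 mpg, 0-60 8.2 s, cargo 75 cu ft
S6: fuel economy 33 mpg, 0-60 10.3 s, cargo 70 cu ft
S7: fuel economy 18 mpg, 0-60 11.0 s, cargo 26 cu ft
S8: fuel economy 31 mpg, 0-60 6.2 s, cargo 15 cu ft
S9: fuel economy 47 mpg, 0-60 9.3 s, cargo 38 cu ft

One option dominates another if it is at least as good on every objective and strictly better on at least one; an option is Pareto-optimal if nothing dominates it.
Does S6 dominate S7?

Yes

S6 vs S7: fuel economy 33≥18, 0-60 10.3≤11.0, cargo 70≥26 — S6 is at least as good on every objective with at least one strict improvement.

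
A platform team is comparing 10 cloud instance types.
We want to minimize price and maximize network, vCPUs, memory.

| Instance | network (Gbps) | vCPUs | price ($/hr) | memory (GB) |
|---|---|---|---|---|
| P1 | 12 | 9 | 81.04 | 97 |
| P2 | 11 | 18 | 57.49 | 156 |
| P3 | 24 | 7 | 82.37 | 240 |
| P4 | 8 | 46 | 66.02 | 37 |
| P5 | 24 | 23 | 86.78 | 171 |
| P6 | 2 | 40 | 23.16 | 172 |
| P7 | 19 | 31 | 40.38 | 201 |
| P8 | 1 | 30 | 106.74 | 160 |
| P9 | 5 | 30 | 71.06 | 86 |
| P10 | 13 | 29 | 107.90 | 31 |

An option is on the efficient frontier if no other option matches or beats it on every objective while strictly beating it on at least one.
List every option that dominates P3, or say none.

P1: worse on network (12 vs 24).
P2: worse on network (11 vs 24).
P4: worse on network (8 vs 24).
P5: worse on price (86.78 vs 82.37).
P6: worse on network (2 vs 24).
P7: worse on network (19 vs 24).
P8: worse on network (1 vs 24).
P9: worse on network (5 vs 24).
P10: worse on network (13 vs 24).
No option dominates P3.

none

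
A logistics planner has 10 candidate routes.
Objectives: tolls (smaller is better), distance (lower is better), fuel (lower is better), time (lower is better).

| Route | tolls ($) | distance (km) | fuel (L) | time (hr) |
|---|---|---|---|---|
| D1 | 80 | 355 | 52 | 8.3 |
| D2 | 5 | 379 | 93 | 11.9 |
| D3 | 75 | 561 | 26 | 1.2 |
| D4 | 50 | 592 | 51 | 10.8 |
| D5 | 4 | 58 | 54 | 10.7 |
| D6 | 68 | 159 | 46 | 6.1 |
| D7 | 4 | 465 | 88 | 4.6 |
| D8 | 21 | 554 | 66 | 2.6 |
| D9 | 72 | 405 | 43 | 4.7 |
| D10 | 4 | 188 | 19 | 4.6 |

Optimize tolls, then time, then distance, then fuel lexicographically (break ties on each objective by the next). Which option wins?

D10

First minimize tolls: best is 4, kept {D5, D7, D10}.
Then minimize time: best is 4.6, kept {D7, D10}.
Then minimize distance: best is 188, kept {D10}.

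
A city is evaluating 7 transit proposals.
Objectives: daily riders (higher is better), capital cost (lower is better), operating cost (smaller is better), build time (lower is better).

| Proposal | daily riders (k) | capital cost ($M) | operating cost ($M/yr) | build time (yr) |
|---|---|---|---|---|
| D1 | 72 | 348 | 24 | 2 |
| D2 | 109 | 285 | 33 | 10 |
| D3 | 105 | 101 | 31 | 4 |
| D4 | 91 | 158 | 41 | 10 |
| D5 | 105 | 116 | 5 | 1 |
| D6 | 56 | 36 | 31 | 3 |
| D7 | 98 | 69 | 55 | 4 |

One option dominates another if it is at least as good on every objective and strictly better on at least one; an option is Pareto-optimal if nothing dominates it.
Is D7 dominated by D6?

No

D6 vs D7: D6 is worse on daily riders (56 vs 98), so it does not dominate D7.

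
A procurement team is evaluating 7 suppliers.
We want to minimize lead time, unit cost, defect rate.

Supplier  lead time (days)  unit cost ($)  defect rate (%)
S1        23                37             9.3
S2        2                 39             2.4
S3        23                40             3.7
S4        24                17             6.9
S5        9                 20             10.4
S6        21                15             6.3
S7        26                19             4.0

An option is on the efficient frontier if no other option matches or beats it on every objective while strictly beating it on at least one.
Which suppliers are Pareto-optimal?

S1: dominated by S6 (lead time 21≤23, unit cost 15≤37, defect rate 6.3≤9.3).
S2: not dominated (best lead time).
S3: dominated by S2 (lead time 2≤23, unit cost 39≤40, defect rate 2.4≤3.7).
S4: dominated by S6 (lead time 21≤24, unit cost 15≤17, defect rate 6.3≤6.9).
S5: not dominated.
S6: not dominated (best unit cost).
S7: not dominated.

S2, S5, S6, S7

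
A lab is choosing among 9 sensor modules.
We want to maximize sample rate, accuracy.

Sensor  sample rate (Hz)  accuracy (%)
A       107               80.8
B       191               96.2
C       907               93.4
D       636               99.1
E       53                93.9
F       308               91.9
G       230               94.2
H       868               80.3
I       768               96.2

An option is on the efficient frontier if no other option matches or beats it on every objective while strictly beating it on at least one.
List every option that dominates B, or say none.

D: sample rate 636≥191, accuracy 99.1≥96.2 — dominates B.
I: sample rate 768≥191, accuracy 96.2≥96.2 — dominates B.
Others (A, C, E, F, G, H) are each worse than B on at least one objective.

D, I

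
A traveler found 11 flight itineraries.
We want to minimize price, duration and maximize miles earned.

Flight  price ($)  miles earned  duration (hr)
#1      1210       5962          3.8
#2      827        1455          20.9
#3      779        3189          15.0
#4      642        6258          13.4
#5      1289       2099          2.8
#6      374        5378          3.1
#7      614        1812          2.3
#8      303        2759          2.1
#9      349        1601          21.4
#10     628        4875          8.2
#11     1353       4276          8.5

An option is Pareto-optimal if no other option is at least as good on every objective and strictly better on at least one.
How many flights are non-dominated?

4

#1: not dominated.
#2: dominated by #3 (price 779≤827, miles earned 3189≥1455, duration 15.0≤20.9).
#3: dominated by #4 (price 642≤779, miles earned 6258≥3189, duration 13.4≤15.0).
#4: not dominated (best miles earned).
#5: dominated by #8 (price 303≤1289, miles earned 2759≥2099, duration 2.1≤2.8).
#6: not dominated.
#7: dominated by #8 (price 303≤614, miles earned 2759≥1812, duration 2.1≤2.3).
#8: not dominated (best price).
#9: dominated by #8 (price 303≤349, miles earned 2759≥1601, duration 2.1≤21.4).
#10: dominated by #6 (price 374≤628, miles earned 5378≥4875, duration 3.1≤8.2).
#11: dominated by #1 (price 1210≤1353, miles earned 5962≥4276, duration 3.8≤8.5).
Pareto-optimal: #1, #4, #6, #8 → 4.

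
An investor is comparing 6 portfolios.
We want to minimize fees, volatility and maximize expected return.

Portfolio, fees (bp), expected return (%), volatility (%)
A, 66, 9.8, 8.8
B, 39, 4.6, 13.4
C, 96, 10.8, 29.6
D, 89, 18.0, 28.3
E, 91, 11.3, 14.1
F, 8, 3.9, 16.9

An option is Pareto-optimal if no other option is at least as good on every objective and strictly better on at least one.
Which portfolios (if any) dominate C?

D: fees 89≤96, expected return 18.0≥10.8, volatility 28.3≤29.6 — dominates C.
E: fees 91≤96, expected return 11.3≥10.8, volatility 14.1≤29.6 — dominates C.
Others (A, B, F) are each worse than C on at least one objective.

D, E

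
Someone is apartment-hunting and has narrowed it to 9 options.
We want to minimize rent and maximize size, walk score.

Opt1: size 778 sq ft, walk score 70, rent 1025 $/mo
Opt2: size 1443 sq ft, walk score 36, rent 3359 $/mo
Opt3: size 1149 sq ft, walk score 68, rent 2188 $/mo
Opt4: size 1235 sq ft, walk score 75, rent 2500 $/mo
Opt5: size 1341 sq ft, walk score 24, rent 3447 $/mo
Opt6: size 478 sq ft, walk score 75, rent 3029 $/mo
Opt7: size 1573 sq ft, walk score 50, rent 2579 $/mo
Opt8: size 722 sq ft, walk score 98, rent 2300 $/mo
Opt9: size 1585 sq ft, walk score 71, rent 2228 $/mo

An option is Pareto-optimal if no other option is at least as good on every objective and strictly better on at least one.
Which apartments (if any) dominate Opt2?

Opt7: size 1573≥1443, walk score 50≥36, rent 2579≤3359 — dominates Opt2.
Opt9: size 1585≥1443, walk score 71≥36, rent 2228≤3359 — dominates Opt2.
Others (Opt1, Opt3, Opt4, Opt5, Opt6, Opt8) are each worse than Opt2 on at least one objective.

Opt7, Opt9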